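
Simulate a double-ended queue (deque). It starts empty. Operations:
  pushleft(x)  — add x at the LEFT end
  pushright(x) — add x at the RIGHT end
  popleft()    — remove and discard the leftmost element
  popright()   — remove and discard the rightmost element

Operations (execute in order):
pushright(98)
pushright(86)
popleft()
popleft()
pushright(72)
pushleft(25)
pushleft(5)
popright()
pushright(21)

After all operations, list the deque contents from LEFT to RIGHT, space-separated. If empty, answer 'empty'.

Answer: 5 25 21

Derivation:
pushright(98): [98]
pushright(86): [98, 86]
popleft(): [86]
popleft(): []
pushright(72): [72]
pushleft(25): [25, 72]
pushleft(5): [5, 25, 72]
popright(): [5, 25]
pushright(21): [5, 25, 21]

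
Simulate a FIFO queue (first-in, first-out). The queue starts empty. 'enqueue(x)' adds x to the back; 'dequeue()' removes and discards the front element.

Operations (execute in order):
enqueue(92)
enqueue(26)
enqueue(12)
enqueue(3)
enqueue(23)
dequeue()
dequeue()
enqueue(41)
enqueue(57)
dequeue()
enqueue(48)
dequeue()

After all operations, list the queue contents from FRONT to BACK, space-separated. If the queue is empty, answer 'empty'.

Answer: 23 41 57 48

Derivation:
enqueue(92): [92]
enqueue(26): [92, 26]
enqueue(12): [92, 26, 12]
enqueue(3): [92, 26, 12, 3]
enqueue(23): [92, 26, 12, 3, 23]
dequeue(): [26, 12, 3, 23]
dequeue(): [12, 3, 23]
enqueue(41): [12, 3, 23, 41]
enqueue(57): [12, 3, 23, 41, 57]
dequeue(): [3, 23, 41, 57]
enqueue(48): [3, 23, 41, 57, 48]
dequeue(): [23, 41, 57, 48]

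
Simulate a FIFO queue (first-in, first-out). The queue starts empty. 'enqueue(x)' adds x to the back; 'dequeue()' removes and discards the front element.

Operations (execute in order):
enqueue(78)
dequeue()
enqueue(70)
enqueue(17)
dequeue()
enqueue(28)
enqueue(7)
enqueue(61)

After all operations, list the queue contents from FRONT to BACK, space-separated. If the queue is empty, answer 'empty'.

enqueue(78): [78]
dequeue(): []
enqueue(70): [70]
enqueue(17): [70, 17]
dequeue(): [17]
enqueue(28): [17, 28]
enqueue(7): [17, 28, 7]
enqueue(61): [17, 28, 7, 61]

Answer: 17 28 7 61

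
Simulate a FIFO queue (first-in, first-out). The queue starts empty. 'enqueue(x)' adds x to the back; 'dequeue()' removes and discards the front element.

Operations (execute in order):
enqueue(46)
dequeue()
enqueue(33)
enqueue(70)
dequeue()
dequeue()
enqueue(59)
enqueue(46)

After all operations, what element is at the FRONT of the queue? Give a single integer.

enqueue(46): queue = [46]
dequeue(): queue = []
enqueue(33): queue = [33]
enqueue(70): queue = [33, 70]
dequeue(): queue = [70]
dequeue(): queue = []
enqueue(59): queue = [59]
enqueue(46): queue = [59, 46]

Answer: 59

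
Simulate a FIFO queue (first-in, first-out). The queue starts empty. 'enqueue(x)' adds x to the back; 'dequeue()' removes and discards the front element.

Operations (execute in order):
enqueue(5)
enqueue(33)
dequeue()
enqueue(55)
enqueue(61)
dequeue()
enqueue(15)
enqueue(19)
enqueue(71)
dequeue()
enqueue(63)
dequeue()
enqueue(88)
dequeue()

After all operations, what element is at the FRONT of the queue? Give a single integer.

Answer: 19

Derivation:
enqueue(5): queue = [5]
enqueue(33): queue = [5, 33]
dequeue(): queue = [33]
enqueue(55): queue = [33, 55]
enqueue(61): queue = [33, 55, 61]
dequeue(): queue = [55, 61]
enqueue(15): queue = [55, 61, 15]
enqueue(19): queue = [55, 61, 15, 19]
enqueue(71): queue = [55, 61, 15, 19, 71]
dequeue(): queue = [61, 15, 19, 71]
enqueue(63): queue = [61, 15, 19, 71, 63]
dequeue(): queue = [15, 19, 71, 63]
enqueue(88): queue = [15, 19, 71, 63, 88]
dequeue(): queue = [19, 71, 63, 88]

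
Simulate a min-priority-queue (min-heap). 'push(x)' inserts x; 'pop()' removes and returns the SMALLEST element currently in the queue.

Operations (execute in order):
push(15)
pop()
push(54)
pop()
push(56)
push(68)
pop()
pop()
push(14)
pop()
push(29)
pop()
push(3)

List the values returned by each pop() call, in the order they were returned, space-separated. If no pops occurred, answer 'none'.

push(15): heap contents = [15]
pop() → 15: heap contents = []
push(54): heap contents = [54]
pop() → 54: heap contents = []
push(56): heap contents = [56]
push(68): heap contents = [56, 68]
pop() → 56: heap contents = [68]
pop() → 68: heap contents = []
push(14): heap contents = [14]
pop() → 14: heap contents = []
push(29): heap contents = [29]
pop() → 29: heap contents = []
push(3): heap contents = [3]

Answer: 15 54 56 68 14 29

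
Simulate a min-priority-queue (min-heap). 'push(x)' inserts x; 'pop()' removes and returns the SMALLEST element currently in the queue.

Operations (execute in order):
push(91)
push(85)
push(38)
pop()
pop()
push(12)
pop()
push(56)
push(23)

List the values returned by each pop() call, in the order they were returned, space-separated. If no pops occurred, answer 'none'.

push(91): heap contents = [91]
push(85): heap contents = [85, 91]
push(38): heap contents = [38, 85, 91]
pop() → 38: heap contents = [85, 91]
pop() → 85: heap contents = [91]
push(12): heap contents = [12, 91]
pop() → 12: heap contents = [91]
push(56): heap contents = [56, 91]
push(23): heap contents = [23, 56, 91]

Answer: 38 85 12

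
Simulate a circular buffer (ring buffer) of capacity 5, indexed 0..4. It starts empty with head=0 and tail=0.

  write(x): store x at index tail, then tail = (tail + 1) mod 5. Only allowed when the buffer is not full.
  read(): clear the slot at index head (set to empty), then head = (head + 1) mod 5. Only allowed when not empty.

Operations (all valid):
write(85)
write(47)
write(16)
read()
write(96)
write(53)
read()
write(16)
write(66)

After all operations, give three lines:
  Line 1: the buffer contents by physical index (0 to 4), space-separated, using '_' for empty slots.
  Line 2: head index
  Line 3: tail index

write(85): buf=[85 _ _ _ _], head=0, tail=1, size=1
write(47): buf=[85 47 _ _ _], head=0, tail=2, size=2
write(16): buf=[85 47 16 _ _], head=0, tail=3, size=3
read(): buf=[_ 47 16 _ _], head=1, tail=3, size=2
write(96): buf=[_ 47 16 96 _], head=1, tail=4, size=3
write(53): buf=[_ 47 16 96 53], head=1, tail=0, size=4
read(): buf=[_ _ 16 96 53], head=2, tail=0, size=3
write(16): buf=[16 _ 16 96 53], head=2, tail=1, size=4
write(66): buf=[16 66 16 96 53], head=2, tail=2, size=5

Answer: 16 66 16 96 53
2
2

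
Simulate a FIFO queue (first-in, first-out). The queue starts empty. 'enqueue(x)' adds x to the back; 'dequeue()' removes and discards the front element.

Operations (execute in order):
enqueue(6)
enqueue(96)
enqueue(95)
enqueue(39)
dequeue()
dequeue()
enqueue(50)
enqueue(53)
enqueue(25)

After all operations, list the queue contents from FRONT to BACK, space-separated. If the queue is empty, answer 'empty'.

Answer: 95 39 50 53 25

Derivation:
enqueue(6): [6]
enqueue(96): [6, 96]
enqueue(95): [6, 96, 95]
enqueue(39): [6, 96, 95, 39]
dequeue(): [96, 95, 39]
dequeue(): [95, 39]
enqueue(50): [95, 39, 50]
enqueue(53): [95, 39, 50, 53]
enqueue(25): [95, 39, 50, 53, 25]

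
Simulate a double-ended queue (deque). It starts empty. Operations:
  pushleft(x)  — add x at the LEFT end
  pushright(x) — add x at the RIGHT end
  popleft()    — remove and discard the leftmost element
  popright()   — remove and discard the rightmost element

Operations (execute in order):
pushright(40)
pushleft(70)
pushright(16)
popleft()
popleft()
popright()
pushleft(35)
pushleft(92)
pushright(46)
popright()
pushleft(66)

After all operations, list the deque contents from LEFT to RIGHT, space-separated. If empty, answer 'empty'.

Answer: 66 92 35

Derivation:
pushright(40): [40]
pushleft(70): [70, 40]
pushright(16): [70, 40, 16]
popleft(): [40, 16]
popleft(): [16]
popright(): []
pushleft(35): [35]
pushleft(92): [92, 35]
pushright(46): [92, 35, 46]
popright(): [92, 35]
pushleft(66): [66, 92, 35]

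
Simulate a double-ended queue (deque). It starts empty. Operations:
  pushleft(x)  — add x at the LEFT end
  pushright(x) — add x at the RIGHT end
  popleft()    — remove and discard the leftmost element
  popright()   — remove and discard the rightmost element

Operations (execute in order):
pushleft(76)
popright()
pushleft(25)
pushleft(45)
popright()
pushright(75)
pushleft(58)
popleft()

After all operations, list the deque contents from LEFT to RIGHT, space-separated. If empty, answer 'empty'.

pushleft(76): [76]
popright(): []
pushleft(25): [25]
pushleft(45): [45, 25]
popright(): [45]
pushright(75): [45, 75]
pushleft(58): [58, 45, 75]
popleft(): [45, 75]

Answer: 45 75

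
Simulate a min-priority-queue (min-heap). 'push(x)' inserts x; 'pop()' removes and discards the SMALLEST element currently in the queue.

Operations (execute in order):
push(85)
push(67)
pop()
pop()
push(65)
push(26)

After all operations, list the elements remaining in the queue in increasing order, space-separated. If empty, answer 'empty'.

push(85): heap contents = [85]
push(67): heap contents = [67, 85]
pop() → 67: heap contents = [85]
pop() → 85: heap contents = []
push(65): heap contents = [65]
push(26): heap contents = [26, 65]

Answer: 26 65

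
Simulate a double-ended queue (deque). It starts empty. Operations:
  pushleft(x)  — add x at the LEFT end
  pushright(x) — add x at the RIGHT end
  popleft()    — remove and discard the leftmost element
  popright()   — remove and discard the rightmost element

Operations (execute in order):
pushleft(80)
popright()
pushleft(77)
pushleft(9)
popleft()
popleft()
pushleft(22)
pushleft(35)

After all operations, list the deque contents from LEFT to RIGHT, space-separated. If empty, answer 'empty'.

Answer: 35 22

Derivation:
pushleft(80): [80]
popright(): []
pushleft(77): [77]
pushleft(9): [9, 77]
popleft(): [77]
popleft(): []
pushleft(22): [22]
pushleft(35): [35, 22]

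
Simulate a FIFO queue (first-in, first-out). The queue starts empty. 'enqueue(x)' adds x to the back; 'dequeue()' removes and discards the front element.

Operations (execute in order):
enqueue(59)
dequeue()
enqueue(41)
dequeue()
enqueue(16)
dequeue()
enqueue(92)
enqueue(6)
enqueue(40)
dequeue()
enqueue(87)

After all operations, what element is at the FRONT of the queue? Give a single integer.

enqueue(59): queue = [59]
dequeue(): queue = []
enqueue(41): queue = [41]
dequeue(): queue = []
enqueue(16): queue = [16]
dequeue(): queue = []
enqueue(92): queue = [92]
enqueue(6): queue = [92, 6]
enqueue(40): queue = [92, 6, 40]
dequeue(): queue = [6, 40]
enqueue(87): queue = [6, 40, 87]

Answer: 6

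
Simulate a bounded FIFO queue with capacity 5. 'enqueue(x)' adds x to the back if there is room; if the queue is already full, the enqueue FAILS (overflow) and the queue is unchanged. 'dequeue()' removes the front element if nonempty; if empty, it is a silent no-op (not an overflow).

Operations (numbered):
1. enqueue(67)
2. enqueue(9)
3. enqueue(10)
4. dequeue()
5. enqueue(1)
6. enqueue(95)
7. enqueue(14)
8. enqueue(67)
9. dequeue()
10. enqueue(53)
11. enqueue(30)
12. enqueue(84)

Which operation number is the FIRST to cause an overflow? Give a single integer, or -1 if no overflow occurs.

1. enqueue(67): size=1
2. enqueue(9): size=2
3. enqueue(10): size=3
4. dequeue(): size=2
5. enqueue(1): size=3
6. enqueue(95): size=4
7. enqueue(14): size=5
8. enqueue(67): size=5=cap → OVERFLOW (fail)
9. dequeue(): size=4
10. enqueue(53): size=5
11. enqueue(30): size=5=cap → OVERFLOW (fail)
12. enqueue(84): size=5=cap → OVERFLOW (fail)

Answer: 8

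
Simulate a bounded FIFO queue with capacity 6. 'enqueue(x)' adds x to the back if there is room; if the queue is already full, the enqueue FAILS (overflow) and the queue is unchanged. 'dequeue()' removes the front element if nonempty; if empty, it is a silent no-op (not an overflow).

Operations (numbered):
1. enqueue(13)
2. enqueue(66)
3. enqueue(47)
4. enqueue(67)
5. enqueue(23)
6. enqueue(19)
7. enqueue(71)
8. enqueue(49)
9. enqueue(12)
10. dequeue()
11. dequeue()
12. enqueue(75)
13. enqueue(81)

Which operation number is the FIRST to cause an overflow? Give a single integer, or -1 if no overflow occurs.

Answer: 7

Derivation:
1. enqueue(13): size=1
2. enqueue(66): size=2
3. enqueue(47): size=3
4. enqueue(67): size=4
5. enqueue(23): size=5
6. enqueue(19): size=6
7. enqueue(71): size=6=cap → OVERFLOW (fail)
8. enqueue(49): size=6=cap → OVERFLOW (fail)
9. enqueue(12): size=6=cap → OVERFLOW (fail)
10. dequeue(): size=5
11. dequeue(): size=4
12. enqueue(75): size=5
13. enqueue(81): size=6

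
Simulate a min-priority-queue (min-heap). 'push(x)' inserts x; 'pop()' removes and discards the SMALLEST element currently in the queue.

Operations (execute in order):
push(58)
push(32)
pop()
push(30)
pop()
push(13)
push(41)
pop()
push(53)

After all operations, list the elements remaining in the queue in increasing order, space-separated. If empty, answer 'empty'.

push(58): heap contents = [58]
push(32): heap contents = [32, 58]
pop() → 32: heap contents = [58]
push(30): heap contents = [30, 58]
pop() → 30: heap contents = [58]
push(13): heap contents = [13, 58]
push(41): heap contents = [13, 41, 58]
pop() → 13: heap contents = [41, 58]
push(53): heap contents = [41, 53, 58]

Answer: 41 53 58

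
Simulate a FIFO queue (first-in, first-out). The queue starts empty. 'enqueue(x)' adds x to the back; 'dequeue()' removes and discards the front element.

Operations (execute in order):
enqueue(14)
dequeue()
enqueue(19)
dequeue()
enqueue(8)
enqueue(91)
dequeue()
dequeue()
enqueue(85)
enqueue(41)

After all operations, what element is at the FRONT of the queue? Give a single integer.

Answer: 85

Derivation:
enqueue(14): queue = [14]
dequeue(): queue = []
enqueue(19): queue = [19]
dequeue(): queue = []
enqueue(8): queue = [8]
enqueue(91): queue = [8, 91]
dequeue(): queue = [91]
dequeue(): queue = []
enqueue(85): queue = [85]
enqueue(41): queue = [85, 41]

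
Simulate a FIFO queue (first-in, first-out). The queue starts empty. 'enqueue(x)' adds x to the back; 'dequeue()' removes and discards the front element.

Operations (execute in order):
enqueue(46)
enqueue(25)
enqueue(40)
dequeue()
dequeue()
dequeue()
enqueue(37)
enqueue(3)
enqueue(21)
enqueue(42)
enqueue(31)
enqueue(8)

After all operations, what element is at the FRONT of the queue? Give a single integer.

enqueue(46): queue = [46]
enqueue(25): queue = [46, 25]
enqueue(40): queue = [46, 25, 40]
dequeue(): queue = [25, 40]
dequeue(): queue = [40]
dequeue(): queue = []
enqueue(37): queue = [37]
enqueue(3): queue = [37, 3]
enqueue(21): queue = [37, 3, 21]
enqueue(42): queue = [37, 3, 21, 42]
enqueue(31): queue = [37, 3, 21, 42, 31]
enqueue(8): queue = [37, 3, 21, 42, 31, 8]

Answer: 37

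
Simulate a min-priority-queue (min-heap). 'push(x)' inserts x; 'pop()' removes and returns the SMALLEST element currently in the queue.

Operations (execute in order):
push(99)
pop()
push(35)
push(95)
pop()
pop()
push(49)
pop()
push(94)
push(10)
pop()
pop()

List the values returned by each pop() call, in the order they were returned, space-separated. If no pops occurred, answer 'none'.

push(99): heap contents = [99]
pop() → 99: heap contents = []
push(35): heap contents = [35]
push(95): heap contents = [35, 95]
pop() → 35: heap contents = [95]
pop() → 95: heap contents = []
push(49): heap contents = [49]
pop() → 49: heap contents = []
push(94): heap contents = [94]
push(10): heap contents = [10, 94]
pop() → 10: heap contents = [94]
pop() → 94: heap contents = []

Answer: 99 35 95 49 10 94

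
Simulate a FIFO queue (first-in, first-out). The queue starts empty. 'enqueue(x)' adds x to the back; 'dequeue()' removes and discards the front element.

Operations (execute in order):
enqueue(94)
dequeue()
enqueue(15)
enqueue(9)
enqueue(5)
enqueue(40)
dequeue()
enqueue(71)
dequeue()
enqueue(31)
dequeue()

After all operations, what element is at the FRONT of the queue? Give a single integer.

enqueue(94): queue = [94]
dequeue(): queue = []
enqueue(15): queue = [15]
enqueue(9): queue = [15, 9]
enqueue(5): queue = [15, 9, 5]
enqueue(40): queue = [15, 9, 5, 40]
dequeue(): queue = [9, 5, 40]
enqueue(71): queue = [9, 5, 40, 71]
dequeue(): queue = [5, 40, 71]
enqueue(31): queue = [5, 40, 71, 31]
dequeue(): queue = [40, 71, 31]

Answer: 40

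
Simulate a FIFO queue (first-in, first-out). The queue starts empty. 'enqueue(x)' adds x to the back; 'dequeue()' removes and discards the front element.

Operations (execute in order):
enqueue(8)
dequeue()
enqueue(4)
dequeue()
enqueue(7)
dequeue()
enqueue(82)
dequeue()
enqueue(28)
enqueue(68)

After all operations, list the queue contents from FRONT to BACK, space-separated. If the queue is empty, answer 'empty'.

enqueue(8): [8]
dequeue(): []
enqueue(4): [4]
dequeue(): []
enqueue(7): [7]
dequeue(): []
enqueue(82): [82]
dequeue(): []
enqueue(28): [28]
enqueue(68): [28, 68]

Answer: 28 68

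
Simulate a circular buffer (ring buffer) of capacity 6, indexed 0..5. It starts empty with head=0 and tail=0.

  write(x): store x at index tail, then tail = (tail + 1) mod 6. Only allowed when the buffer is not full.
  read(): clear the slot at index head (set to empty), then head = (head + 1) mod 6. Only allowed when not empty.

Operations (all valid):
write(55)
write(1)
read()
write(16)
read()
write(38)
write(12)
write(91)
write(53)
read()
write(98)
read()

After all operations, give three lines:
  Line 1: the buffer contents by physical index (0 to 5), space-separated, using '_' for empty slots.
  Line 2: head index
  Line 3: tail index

write(55): buf=[55 _ _ _ _ _], head=0, tail=1, size=1
write(1): buf=[55 1 _ _ _ _], head=0, tail=2, size=2
read(): buf=[_ 1 _ _ _ _], head=1, tail=2, size=1
write(16): buf=[_ 1 16 _ _ _], head=1, tail=3, size=2
read(): buf=[_ _ 16 _ _ _], head=2, tail=3, size=1
write(38): buf=[_ _ 16 38 _ _], head=2, tail=4, size=2
write(12): buf=[_ _ 16 38 12 _], head=2, tail=5, size=3
write(91): buf=[_ _ 16 38 12 91], head=2, tail=0, size=4
write(53): buf=[53 _ 16 38 12 91], head=2, tail=1, size=5
read(): buf=[53 _ _ 38 12 91], head=3, tail=1, size=4
write(98): buf=[53 98 _ 38 12 91], head=3, tail=2, size=5
read(): buf=[53 98 _ _ 12 91], head=4, tail=2, size=4

Answer: 53 98 _ _ 12 91
4
2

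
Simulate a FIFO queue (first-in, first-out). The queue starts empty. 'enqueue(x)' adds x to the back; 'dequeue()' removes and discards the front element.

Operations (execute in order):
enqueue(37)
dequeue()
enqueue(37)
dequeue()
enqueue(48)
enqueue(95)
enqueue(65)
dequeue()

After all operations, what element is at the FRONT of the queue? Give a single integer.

enqueue(37): queue = [37]
dequeue(): queue = []
enqueue(37): queue = [37]
dequeue(): queue = []
enqueue(48): queue = [48]
enqueue(95): queue = [48, 95]
enqueue(65): queue = [48, 95, 65]
dequeue(): queue = [95, 65]

Answer: 95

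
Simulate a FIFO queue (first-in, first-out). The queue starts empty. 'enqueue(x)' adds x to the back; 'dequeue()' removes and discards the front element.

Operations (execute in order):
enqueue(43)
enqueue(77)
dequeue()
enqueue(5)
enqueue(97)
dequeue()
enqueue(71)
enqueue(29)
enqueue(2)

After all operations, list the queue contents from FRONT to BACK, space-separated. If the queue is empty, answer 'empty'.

Answer: 5 97 71 29 2

Derivation:
enqueue(43): [43]
enqueue(77): [43, 77]
dequeue(): [77]
enqueue(5): [77, 5]
enqueue(97): [77, 5, 97]
dequeue(): [5, 97]
enqueue(71): [5, 97, 71]
enqueue(29): [5, 97, 71, 29]
enqueue(2): [5, 97, 71, 29, 2]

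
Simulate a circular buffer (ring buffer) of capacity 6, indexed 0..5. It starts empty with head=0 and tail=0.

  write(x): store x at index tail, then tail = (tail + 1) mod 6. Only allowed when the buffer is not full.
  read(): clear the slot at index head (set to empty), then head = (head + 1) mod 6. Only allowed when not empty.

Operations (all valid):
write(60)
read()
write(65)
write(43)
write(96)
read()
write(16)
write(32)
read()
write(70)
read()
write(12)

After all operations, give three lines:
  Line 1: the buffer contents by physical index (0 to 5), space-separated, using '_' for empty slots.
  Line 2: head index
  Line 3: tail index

write(60): buf=[60 _ _ _ _ _], head=0, tail=1, size=1
read(): buf=[_ _ _ _ _ _], head=1, tail=1, size=0
write(65): buf=[_ 65 _ _ _ _], head=1, tail=2, size=1
write(43): buf=[_ 65 43 _ _ _], head=1, tail=3, size=2
write(96): buf=[_ 65 43 96 _ _], head=1, tail=4, size=3
read(): buf=[_ _ 43 96 _ _], head=2, tail=4, size=2
write(16): buf=[_ _ 43 96 16 _], head=2, tail=5, size=3
write(32): buf=[_ _ 43 96 16 32], head=2, tail=0, size=4
read(): buf=[_ _ _ 96 16 32], head=3, tail=0, size=3
write(70): buf=[70 _ _ 96 16 32], head=3, tail=1, size=4
read(): buf=[70 _ _ _ 16 32], head=4, tail=1, size=3
write(12): buf=[70 12 _ _ 16 32], head=4, tail=2, size=4

Answer: 70 12 _ _ 16 32
4
2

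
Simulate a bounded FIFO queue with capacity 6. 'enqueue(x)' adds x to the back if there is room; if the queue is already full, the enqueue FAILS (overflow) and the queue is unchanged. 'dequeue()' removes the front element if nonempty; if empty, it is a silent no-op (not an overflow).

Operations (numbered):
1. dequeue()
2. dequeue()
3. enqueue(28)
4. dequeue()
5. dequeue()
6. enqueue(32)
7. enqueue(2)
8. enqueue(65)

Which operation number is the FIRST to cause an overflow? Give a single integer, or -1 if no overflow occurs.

1. dequeue(): empty, no-op, size=0
2. dequeue(): empty, no-op, size=0
3. enqueue(28): size=1
4. dequeue(): size=0
5. dequeue(): empty, no-op, size=0
6. enqueue(32): size=1
7. enqueue(2): size=2
8. enqueue(65): size=3

Answer: -1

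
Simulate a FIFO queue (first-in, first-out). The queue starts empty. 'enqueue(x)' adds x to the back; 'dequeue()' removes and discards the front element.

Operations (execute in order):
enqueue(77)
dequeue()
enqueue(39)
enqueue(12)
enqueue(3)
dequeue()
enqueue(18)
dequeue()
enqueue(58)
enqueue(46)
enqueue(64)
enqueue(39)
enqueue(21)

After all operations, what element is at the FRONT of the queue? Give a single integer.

Answer: 3

Derivation:
enqueue(77): queue = [77]
dequeue(): queue = []
enqueue(39): queue = [39]
enqueue(12): queue = [39, 12]
enqueue(3): queue = [39, 12, 3]
dequeue(): queue = [12, 3]
enqueue(18): queue = [12, 3, 18]
dequeue(): queue = [3, 18]
enqueue(58): queue = [3, 18, 58]
enqueue(46): queue = [3, 18, 58, 46]
enqueue(64): queue = [3, 18, 58, 46, 64]
enqueue(39): queue = [3, 18, 58, 46, 64, 39]
enqueue(21): queue = [3, 18, 58, 46, 64, 39, 21]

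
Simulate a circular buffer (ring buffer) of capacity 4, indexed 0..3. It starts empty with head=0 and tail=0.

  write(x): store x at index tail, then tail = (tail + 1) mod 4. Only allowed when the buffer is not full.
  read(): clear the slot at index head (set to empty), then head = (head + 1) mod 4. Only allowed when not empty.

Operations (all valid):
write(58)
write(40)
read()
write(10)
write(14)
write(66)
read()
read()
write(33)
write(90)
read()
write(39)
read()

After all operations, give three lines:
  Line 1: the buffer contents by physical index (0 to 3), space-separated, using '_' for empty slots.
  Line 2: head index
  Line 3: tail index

write(58): buf=[58 _ _ _], head=0, tail=1, size=1
write(40): buf=[58 40 _ _], head=0, tail=2, size=2
read(): buf=[_ 40 _ _], head=1, tail=2, size=1
write(10): buf=[_ 40 10 _], head=1, tail=3, size=2
write(14): buf=[_ 40 10 14], head=1, tail=0, size=3
write(66): buf=[66 40 10 14], head=1, tail=1, size=4
read(): buf=[66 _ 10 14], head=2, tail=1, size=3
read(): buf=[66 _ _ 14], head=3, tail=1, size=2
write(33): buf=[66 33 _ 14], head=3, tail=2, size=3
write(90): buf=[66 33 90 14], head=3, tail=3, size=4
read(): buf=[66 33 90 _], head=0, tail=3, size=3
write(39): buf=[66 33 90 39], head=0, tail=0, size=4
read(): buf=[_ 33 90 39], head=1, tail=0, size=3

Answer: _ 33 90 39
1
0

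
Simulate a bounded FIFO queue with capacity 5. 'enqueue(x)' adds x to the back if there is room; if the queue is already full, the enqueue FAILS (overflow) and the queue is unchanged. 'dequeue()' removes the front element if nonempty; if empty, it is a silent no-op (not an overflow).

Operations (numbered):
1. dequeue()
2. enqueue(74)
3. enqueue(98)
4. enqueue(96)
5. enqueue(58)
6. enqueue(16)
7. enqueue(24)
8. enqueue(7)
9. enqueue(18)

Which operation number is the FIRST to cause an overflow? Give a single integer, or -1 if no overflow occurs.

Answer: 7

Derivation:
1. dequeue(): empty, no-op, size=0
2. enqueue(74): size=1
3. enqueue(98): size=2
4. enqueue(96): size=3
5. enqueue(58): size=4
6. enqueue(16): size=5
7. enqueue(24): size=5=cap → OVERFLOW (fail)
8. enqueue(7): size=5=cap → OVERFLOW (fail)
9. enqueue(18): size=5=cap → OVERFLOW (fail)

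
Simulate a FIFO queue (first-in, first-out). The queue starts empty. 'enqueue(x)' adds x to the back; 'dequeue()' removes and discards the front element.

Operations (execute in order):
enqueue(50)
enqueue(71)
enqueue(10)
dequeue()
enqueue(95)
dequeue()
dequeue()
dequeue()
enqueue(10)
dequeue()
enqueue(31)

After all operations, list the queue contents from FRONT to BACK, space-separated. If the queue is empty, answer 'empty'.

Answer: 31

Derivation:
enqueue(50): [50]
enqueue(71): [50, 71]
enqueue(10): [50, 71, 10]
dequeue(): [71, 10]
enqueue(95): [71, 10, 95]
dequeue(): [10, 95]
dequeue(): [95]
dequeue(): []
enqueue(10): [10]
dequeue(): []
enqueue(31): [31]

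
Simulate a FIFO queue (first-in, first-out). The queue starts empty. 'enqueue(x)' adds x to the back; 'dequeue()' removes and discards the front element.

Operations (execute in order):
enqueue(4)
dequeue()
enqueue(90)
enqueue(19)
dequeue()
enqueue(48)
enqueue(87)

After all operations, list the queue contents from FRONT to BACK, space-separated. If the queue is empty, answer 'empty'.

Answer: 19 48 87

Derivation:
enqueue(4): [4]
dequeue(): []
enqueue(90): [90]
enqueue(19): [90, 19]
dequeue(): [19]
enqueue(48): [19, 48]
enqueue(87): [19, 48, 87]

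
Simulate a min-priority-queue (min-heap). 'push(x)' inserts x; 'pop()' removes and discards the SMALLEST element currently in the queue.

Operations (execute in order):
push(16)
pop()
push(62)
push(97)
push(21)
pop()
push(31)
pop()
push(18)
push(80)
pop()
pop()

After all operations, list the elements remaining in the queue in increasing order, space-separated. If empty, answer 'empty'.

Answer: 80 97

Derivation:
push(16): heap contents = [16]
pop() → 16: heap contents = []
push(62): heap contents = [62]
push(97): heap contents = [62, 97]
push(21): heap contents = [21, 62, 97]
pop() → 21: heap contents = [62, 97]
push(31): heap contents = [31, 62, 97]
pop() → 31: heap contents = [62, 97]
push(18): heap contents = [18, 62, 97]
push(80): heap contents = [18, 62, 80, 97]
pop() → 18: heap contents = [62, 80, 97]
pop() → 62: heap contents = [80, 97]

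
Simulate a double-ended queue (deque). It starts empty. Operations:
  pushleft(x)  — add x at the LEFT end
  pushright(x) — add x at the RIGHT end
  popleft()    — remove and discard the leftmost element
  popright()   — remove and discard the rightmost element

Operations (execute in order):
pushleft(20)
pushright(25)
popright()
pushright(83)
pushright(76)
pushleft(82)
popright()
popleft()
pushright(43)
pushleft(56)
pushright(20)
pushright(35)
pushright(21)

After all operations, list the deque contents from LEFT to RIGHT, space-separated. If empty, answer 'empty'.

pushleft(20): [20]
pushright(25): [20, 25]
popright(): [20]
pushright(83): [20, 83]
pushright(76): [20, 83, 76]
pushleft(82): [82, 20, 83, 76]
popright(): [82, 20, 83]
popleft(): [20, 83]
pushright(43): [20, 83, 43]
pushleft(56): [56, 20, 83, 43]
pushright(20): [56, 20, 83, 43, 20]
pushright(35): [56, 20, 83, 43, 20, 35]
pushright(21): [56, 20, 83, 43, 20, 35, 21]

Answer: 56 20 83 43 20 35 21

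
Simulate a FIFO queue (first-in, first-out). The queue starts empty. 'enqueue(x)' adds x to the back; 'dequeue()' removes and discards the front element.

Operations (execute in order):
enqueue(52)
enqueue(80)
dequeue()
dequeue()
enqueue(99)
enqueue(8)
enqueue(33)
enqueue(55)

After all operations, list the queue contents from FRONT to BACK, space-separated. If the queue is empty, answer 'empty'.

enqueue(52): [52]
enqueue(80): [52, 80]
dequeue(): [80]
dequeue(): []
enqueue(99): [99]
enqueue(8): [99, 8]
enqueue(33): [99, 8, 33]
enqueue(55): [99, 8, 33, 55]

Answer: 99 8 33 55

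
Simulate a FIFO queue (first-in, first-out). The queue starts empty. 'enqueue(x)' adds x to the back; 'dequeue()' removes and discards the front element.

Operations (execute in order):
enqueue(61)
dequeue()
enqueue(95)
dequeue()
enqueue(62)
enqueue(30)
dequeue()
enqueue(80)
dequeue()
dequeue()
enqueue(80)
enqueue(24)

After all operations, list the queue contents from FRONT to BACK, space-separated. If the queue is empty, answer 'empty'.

Answer: 80 24

Derivation:
enqueue(61): [61]
dequeue(): []
enqueue(95): [95]
dequeue(): []
enqueue(62): [62]
enqueue(30): [62, 30]
dequeue(): [30]
enqueue(80): [30, 80]
dequeue(): [80]
dequeue(): []
enqueue(80): [80]
enqueue(24): [80, 24]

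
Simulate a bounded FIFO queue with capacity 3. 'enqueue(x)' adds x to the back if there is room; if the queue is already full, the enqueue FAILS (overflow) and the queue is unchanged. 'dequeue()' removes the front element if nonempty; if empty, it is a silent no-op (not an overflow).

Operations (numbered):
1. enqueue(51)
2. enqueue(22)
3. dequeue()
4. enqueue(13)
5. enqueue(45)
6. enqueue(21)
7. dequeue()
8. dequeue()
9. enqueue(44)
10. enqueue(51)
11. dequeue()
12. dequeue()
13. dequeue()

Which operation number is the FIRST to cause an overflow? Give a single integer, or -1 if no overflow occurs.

Answer: 6

Derivation:
1. enqueue(51): size=1
2. enqueue(22): size=2
3. dequeue(): size=1
4. enqueue(13): size=2
5. enqueue(45): size=3
6. enqueue(21): size=3=cap → OVERFLOW (fail)
7. dequeue(): size=2
8. dequeue(): size=1
9. enqueue(44): size=2
10. enqueue(51): size=3
11. dequeue(): size=2
12. dequeue(): size=1
13. dequeue(): size=0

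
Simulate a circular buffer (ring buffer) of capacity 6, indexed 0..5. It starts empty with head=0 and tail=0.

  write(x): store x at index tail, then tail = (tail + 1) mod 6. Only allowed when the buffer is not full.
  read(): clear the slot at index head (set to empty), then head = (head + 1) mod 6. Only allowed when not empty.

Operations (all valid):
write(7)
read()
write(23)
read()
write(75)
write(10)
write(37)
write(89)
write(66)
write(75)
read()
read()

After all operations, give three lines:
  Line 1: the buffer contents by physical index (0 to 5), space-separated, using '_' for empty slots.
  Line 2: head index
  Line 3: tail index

write(7): buf=[7 _ _ _ _ _], head=0, tail=1, size=1
read(): buf=[_ _ _ _ _ _], head=1, tail=1, size=0
write(23): buf=[_ 23 _ _ _ _], head=1, tail=2, size=1
read(): buf=[_ _ _ _ _ _], head=2, tail=2, size=0
write(75): buf=[_ _ 75 _ _ _], head=2, tail=3, size=1
write(10): buf=[_ _ 75 10 _ _], head=2, tail=4, size=2
write(37): buf=[_ _ 75 10 37 _], head=2, tail=5, size=3
write(89): buf=[_ _ 75 10 37 89], head=2, tail=0, size=4
write(66): buf=[66 _ 75 10 37 89], head=2, tail=1, size=5
write(75): buf=[66 75 75 10 37 89], head=2, tail=2, size=6
read(): buf=[66 75 _ 10 37 89], head=3, tail=2, size=5
read(): buf=[66 75 _ _ 37 89], head=4, tail=2, size=4

Answer: 66 75 _ _ 37 89
4
2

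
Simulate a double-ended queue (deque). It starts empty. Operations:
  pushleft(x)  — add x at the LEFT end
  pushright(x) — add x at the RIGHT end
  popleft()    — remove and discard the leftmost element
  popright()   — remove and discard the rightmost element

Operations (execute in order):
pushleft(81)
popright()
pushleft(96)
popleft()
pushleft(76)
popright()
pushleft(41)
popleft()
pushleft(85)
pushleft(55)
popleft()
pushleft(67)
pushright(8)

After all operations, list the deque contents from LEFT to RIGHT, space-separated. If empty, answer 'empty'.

pushleft(81): [81]
popright(): []
pushleft(96): [96]
popleft(): []
pushleft(76): [76]
popright(): []
pushleft(41): [41]
popleft(): []
pushleft(85): [85]
pushleft(55): [55, 85]
popleft(): [85]
pushleft(67): [67, 85]
pushright(8): [67, 85, 8]

Answer: 67 85 8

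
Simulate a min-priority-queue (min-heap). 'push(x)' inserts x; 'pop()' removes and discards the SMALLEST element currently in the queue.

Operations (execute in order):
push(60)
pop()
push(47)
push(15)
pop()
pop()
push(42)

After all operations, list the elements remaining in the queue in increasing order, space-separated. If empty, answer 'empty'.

push(60): heap contents = [60]
pop() → 60: heap contents = []
push(47): heap contents = [47]
push(15): heap contents = [15, 47]
pop() → 15: heap contents = [47]
pop() → 47: heap contents = []
push(42): heap contents = [42]

Answer: 42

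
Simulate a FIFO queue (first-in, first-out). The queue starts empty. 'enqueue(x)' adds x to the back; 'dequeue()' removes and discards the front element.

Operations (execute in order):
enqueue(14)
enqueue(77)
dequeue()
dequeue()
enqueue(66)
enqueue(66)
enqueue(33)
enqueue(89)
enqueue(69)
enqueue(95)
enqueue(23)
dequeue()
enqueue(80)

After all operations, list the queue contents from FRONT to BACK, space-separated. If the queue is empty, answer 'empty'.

Answer: 66 33 89 69 95 23 80

Derivation:
enqueue(14): [14]
enqueue(77): [14, 77]
dequeue(): [77]
dequeue(): []
enqueue(66): [66]
enqueue(66): [66, 66]
enqueue(33): [66, 66, 33]
enqueue(89): [66, 66, 33, 89]
enqueue(69): [66, 66, 33, 89, 69]
enqueue(95): [66, 66, 33, 89, 69, 95]
enqueue(23): [66, 66, 33, 89, 69, 95, 23]
dequeue(): [66, 33, 89, 69, 95, 23]
enqueue(80): [66, 33, 89, 69, 95, 23, 80]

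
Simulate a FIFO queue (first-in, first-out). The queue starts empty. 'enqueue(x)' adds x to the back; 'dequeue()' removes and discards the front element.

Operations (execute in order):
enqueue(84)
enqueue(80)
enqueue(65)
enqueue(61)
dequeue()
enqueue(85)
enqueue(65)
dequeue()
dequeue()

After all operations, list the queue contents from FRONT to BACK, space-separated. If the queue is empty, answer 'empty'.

Answer: 61 85 65

Derivation:
enqueue(84): [84]
enqueue(80): [84, 80]
enqueue(65): [84, 80, 65]
enqueue(61): [84, 80, 65, 61]
dequeue(): [80, 65, 61]
enqueue(85): [80, 65, 61, 85]
enqueue(65): [80, 65, 61, 85, 65]
dequeue(): [65, 61, 85, 65]
dequeue(): [61, 85, 65]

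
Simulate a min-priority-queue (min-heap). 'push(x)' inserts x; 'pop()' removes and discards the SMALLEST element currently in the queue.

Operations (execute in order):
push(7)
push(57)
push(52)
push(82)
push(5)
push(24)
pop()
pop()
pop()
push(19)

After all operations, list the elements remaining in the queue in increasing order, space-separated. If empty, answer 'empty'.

Answer: 19 52 57 82

Derivation:
push(7): heap contents = [7]
push(57): heap contents = [7, 57]
push(52): heap contents = [7, 52, 57]
push(82): heap contents = [7, 52, 57, 82]
push(5): heap contents = [5, 7, 52, 57, 82]
push(24): heap contents = [5, 7, 24, 52, 57, 82]
pop() → 5: heap contents = [7, 24, 52, 57, 82]
pop() → 7: heap contents = [24, 52, 57, 82]
pop() → 24: heap contents = [52, 57, 82]
push(19): heap contents = [19, 52, 57, 82]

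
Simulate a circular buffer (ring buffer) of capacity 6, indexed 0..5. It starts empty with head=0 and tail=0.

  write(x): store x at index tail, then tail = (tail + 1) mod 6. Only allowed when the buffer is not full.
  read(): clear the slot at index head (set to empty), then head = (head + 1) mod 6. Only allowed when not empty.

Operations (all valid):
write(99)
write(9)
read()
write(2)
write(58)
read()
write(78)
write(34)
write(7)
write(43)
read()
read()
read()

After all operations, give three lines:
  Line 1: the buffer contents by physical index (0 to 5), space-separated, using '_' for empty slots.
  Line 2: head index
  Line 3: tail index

Answer: 7 43 _ _ _ 34
5
2

Derivation:
write(99): buf=[99 _ _ _ _ _], head=0, tail=1, size=1
write(9): buf=[99 9 _ _ _ _], head=0, tail=2, size=2
read(): buf=[_ 9 _ _ _ _], head=1, tail=2, size=1
write(2): buf=[_ 9 2 _ _ _], head=1, tail=3, size=2
write(58): buf=[_ 9 2 58 _ _], head=1, tail=4, size=3
read(): buf=[_ _ 2 58 _ _], head=2, tail=4, size=2
write(78): buf=[_ _ 2 58 78 _], head=2, tail=5, size=3
write(34): buf=[_ _ 2 58 78 34], head=2, tail=0, size=4
write(7): buf=[7 _ 2 58 78 34], head=2, tail=1, size=5
write(43): buf=[7 43 2 58 78 34], head=2, tail=2, size=6
read(): buf=[7 43 _ 58 78 34], head=3, tail=2, size=5
read(): buf=[7 43 _ _ 78 34], head=4, tail=2, size=4
read(): buf=[7 43 _ _ _ 34], head=5, tail=2, size=3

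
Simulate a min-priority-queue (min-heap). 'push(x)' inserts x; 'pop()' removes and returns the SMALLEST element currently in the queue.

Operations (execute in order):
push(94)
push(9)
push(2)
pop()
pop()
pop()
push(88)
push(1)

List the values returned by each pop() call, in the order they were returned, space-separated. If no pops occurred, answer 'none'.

push(94): heap contents = [94]
push(9): heap contents = [9, 94]
push(2): heap contents = [2, 9, 94]
pop() → 2: heap contents = [9, 94]
pop() → 9: heap contents = [94]
pop() → 94: heap contents = []
push(88): heap contents = [88]
push(1): heap contents = [1, 88]

Answer: 2 9 94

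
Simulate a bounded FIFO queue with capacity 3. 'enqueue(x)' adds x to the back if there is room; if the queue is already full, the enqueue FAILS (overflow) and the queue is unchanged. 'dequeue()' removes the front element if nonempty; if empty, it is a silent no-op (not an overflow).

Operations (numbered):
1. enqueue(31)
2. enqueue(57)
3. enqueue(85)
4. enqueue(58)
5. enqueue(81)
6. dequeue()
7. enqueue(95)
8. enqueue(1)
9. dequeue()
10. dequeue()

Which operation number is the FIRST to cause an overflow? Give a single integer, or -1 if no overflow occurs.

Answer: 4

Derivation:
1. enqueue(31): size=1
2. enqueue(57): size=2
3. enqueue(85): size=3
4. enqueue(58): size=3=cap → OVERFLOW (fail)
5. enqueue(81): size=3=cap → OVERFLOW (fail)
6. dequeue(): size=2
7. enqueue(95): size=3
8. enqueue(1): size=3=cap → OVERFLOW (fail)
9. dequeue(): size=2
10. dequeue(): size=1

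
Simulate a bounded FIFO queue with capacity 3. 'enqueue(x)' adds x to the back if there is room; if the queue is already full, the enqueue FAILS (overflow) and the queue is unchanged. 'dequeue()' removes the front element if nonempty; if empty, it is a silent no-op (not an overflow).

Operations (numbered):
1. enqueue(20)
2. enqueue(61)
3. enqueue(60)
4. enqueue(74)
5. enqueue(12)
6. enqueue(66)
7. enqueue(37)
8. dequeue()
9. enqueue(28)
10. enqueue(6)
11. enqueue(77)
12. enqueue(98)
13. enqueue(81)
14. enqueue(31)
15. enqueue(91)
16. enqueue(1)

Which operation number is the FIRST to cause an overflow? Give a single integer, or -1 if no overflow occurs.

1. enqueue(20): size=1
2. enqueue(61): size=2
3. enqueue(60): size=3
4. enqueue(74): size=3=cap → OVERFLOW (fail)
5. enqueue(12): size=3=cap → OVERFLOW (fail)
6. enqueue(66): size=3=cap → OVERFLOW (fail)
7. enqueue(37): size=3=cap → OVERFLOW (fail)
8. dequeue(): size=2
9. enqueue(28): size=3
10. enqueue(6): size=3=cap → OVERFLOW (fail)
11. enqueue(77): size=3=cap → OVERFLOW (fail)
12. enqueue(98): size=3=cap → OVERFLOW (fail)
13. enqueue(81): size=3=cap → OVERFLOW (fail)
14. enqueue(31): size=3=cap → OVERFLOW (fail)
15. enqueue(91): size=3=cap → OVERFLOW (fail)
16. enqueue(1): size=3=cap → OVERFLOW (fail)

Answer: 4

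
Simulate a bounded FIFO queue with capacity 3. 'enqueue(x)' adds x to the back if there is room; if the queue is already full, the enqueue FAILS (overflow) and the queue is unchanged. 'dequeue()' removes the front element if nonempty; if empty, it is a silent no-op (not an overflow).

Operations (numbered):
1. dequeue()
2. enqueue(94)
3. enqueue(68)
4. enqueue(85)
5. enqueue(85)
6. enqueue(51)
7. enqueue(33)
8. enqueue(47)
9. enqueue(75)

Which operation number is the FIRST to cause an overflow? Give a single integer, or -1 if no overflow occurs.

Answer: 5

Derivation:
1. dequeue(): empty, no-op, size=0
2. enqueue(94): size=1
3. enqueue(68): size=2
4. enqueue(85): size=3
5. enqueue(85): size=3=cap → OVERFLOW (fail)
6. enqueue(51): size=3=cap → OVERFLOW (fail)
7. enqueue(33): size=3=cap → OVERFLOW (fail)
8. enqueue(47): size=3=cap → OVERFLOW (fail)
9. enqueue(75): size=3=cap → OVERFLOW (fail)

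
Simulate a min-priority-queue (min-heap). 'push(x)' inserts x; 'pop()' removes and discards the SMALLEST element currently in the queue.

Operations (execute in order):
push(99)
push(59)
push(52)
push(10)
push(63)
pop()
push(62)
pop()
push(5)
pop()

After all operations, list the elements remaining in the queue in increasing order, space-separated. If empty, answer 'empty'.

push(99): heap contents = [99]
push(59): heap contents = [59, 99]
push(52): heap contents = [52, 59, 99]
push(10): heap contents = [10, 52, 59, 99]
push(63): heap contents = [10, 52, 59, 63, 99]
pop() → 10: heap contents = [52, 59, 63, 99]
push(62): heap contents = [52, 59, 62, 63, 99]
pop() → 52: heap contents = [59, 62, 63, 99]
push(5): heap contents = [5, 59, 62, 63, 99]
pop() → 5: heap contents = [59, 62, 63, 99]

Answer: 59 62 63 99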